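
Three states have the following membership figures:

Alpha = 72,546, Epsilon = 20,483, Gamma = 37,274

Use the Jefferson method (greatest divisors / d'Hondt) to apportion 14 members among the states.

Alpha=8, Epsilon=2, Gamma=4

Standard divisor 130303/14 ≈ 9307.357; standard quotas: Alpha 7.794, Epsilon 2.201, Gamma 4.005.
Rounding down gives 7, 2, 4 = 13 seats, so the divisor must be adjusted.
With modified divisor 8600: modified quotas Alpha 8.436, Epsilon 2.382, Gamma 4.334.
Rounding down: Alpha 8, Epsilon 2, Gamma 4 (total 14).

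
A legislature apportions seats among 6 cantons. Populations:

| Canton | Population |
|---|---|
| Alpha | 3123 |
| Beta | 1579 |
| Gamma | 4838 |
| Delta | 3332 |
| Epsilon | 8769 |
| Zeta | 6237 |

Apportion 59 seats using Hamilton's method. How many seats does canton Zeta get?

The standard divisor is 27878/59 ≈ 472.508.
Standard quotas: Alpha 6.6094, Beta 3.3417, Gamma 10.2390, Delta 7.0517, Epsilon 18.5584, Zeta 13.1998.
Lower quotas: Alpha 6, Beta 3, Gamma 10, Delta 7, Epsilon 18, Zeta 13 (sum 57, leaving 2 seats).
Remainders in descending order: Alpha 0.6094, Epsilon 0.5584, Beta 0.3417, Gamma 0.2390, Zeta 0.1998, Delta 0.0517.
The surplus seats go to Alpha, Epsilon.
Zeta receives 13.

13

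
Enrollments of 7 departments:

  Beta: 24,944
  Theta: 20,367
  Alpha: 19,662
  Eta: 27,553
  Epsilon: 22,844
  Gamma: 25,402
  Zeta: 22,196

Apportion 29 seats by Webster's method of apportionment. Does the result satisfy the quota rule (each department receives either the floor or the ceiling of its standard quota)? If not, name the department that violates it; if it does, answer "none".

Standard quotas: Beta 4.439, Theta 3.624, Alpha 3.499, Eta 4.903, Epsilon 4.065, Gamma 4.520, Zeta 3.950.
Webster allocation: Beta 4, Theta 4, Alpha 3, Eta 5, Epsilon 4, Gamma 5, Zeta 4.
Every allocation lies between the lower and upper quota.

none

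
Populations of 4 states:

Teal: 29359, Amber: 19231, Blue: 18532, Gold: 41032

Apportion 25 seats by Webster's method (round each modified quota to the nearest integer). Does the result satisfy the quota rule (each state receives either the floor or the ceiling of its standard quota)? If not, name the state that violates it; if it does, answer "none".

Standard quotas: Teal 6.786, Amber 4.445, Blue 4.284, Gold 9.485.
Webster allocation: Teal 7, Amber 4, Blue 4, Gold 10.
Every allocation lies between the lower and upper quota.

none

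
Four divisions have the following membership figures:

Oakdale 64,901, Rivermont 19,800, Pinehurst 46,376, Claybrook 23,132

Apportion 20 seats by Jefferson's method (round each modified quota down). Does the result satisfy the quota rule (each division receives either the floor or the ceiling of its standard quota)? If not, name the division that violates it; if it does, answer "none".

none

Standard quotas: Oakdale 8.417, Rivermont 2.568, Pinehurst 6.015, Claybrook 3.000.
Jefferson allocation: Oakdale 9, Rivermont 2, Pinehurst 6, Claybrook 3.
Every allocation lies between the lower and upper quota.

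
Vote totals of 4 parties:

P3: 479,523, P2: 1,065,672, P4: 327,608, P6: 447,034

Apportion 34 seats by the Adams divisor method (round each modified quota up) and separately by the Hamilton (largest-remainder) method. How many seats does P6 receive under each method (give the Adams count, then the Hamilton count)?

Adams: P3 7, P2 15, P4 5, P6 7.
Hamilton: P3 7, P2 16, P4 5, P6 6.
P6 gets 7 under Adams and 6 under Hamilton.

7 and 6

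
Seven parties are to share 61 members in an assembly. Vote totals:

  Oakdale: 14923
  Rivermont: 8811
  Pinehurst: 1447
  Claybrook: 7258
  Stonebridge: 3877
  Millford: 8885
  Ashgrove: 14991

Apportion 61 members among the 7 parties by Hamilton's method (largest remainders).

Oakdale=15, Rivermont=9, Pinehurst=2, Claybrook=7, Stonebridge=4, Millford=9, Ashgrove=15

The standard divisor is 60192/61 ≈ 986.754.
Standard quotas: Oakdale 15.1233, Rivermont 8.9293, Pinehurst 1.4664, Claybrook 7.3554, Stonebridge 3.9290, Millford 9.0043, Ashgrove 15.1922.
Lower quotas: Oakdale 15, Rivermont 8, Pinehurst 1, Claybrook 7, Stonebridge 3, Millford 9, Ashgrove 15 (sum 58, leaving 3 seats).
Remainders in descending order: Rivermont 0.9293, Stonebridge 0.9290, Pinehurst 0.4664, Claybrook 0.3554, Ashgrove 0.1922, Oakdale 0.1233, Millford 0.0043.
Largest remainders: Rivermont, Stonebridge, Pinehurst receive the extra seats.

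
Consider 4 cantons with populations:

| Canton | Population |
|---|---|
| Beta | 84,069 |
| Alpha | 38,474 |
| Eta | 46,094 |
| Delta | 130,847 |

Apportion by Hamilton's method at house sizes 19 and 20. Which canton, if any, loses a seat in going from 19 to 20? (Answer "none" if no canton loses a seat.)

Alpha

At 19 seats: Beta 5, Alpha 3, Eta 3, Delta 8.
At 20 seats: Beta 6, Alpha 2, Eta 3, Delta 9.
Alpha drops from 3 to 2.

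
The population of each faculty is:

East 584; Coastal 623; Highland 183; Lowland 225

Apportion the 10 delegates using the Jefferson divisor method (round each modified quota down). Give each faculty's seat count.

Standard divisor 1615/10 ≈ 161.5; standard quotas: East 3.616, Coastal 3.858, Highland 1.133, Lowland 1.393.
Rounding down gives 3, 3, 1, 1 = 8 seats, so the divisor must be adjusted.
With modified divisor 140: modified quotas East 4.171, Coastal 4.450, Highland 1.307, Lowland 1.607.
Rounding down: East 4, Coastal 4, Highland 1, Lowland 1 (total 10).

East: 4, Coastal: 4, Highland: 1, Lowland: 1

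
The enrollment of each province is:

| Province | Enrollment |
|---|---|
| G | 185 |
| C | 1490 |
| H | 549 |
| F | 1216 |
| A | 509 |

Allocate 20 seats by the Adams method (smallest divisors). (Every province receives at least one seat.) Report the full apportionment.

Standard divisor 3949/20 ≈ 197.45; standard quotas: G 0.937, C 7.546, H 2.780, F 6.159, A 2.578.
Rounding up gives 1, 8, 3, 7, 3 = 22 seats, so the divisor must be adjusted.
With modified divisor 230: modified quotas G 0.804, C 6.478, H 2.387, F 5.287, A 2.213.
Rounding up: G 1, C 7, H 3, F 6, A 3 (total 20).

G 1, C 7, H 3, F 6, A 3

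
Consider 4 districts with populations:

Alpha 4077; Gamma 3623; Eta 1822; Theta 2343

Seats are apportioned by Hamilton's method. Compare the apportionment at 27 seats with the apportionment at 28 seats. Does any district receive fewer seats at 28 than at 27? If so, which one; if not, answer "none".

At 27 seats: Alpha 9, Gamma 8, Eta 4, Theta 6.
At 28 seats: Alpha 10, Gamma 9, Eta 4, Theta 5.
Theta drops from 6 to 5.

Theta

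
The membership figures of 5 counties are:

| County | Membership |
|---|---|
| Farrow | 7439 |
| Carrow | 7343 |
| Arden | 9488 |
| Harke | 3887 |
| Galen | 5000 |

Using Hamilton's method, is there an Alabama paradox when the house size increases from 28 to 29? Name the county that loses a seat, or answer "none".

Harke

At 28 seats: Farrow 6, Carrow 6, Arden 8, Harke 4, Galen 4.
At 29 seats: Farrow 7, Carrow 7, Arden 8, Harke 3, Galen 4.
Harke drops from 4 to 3.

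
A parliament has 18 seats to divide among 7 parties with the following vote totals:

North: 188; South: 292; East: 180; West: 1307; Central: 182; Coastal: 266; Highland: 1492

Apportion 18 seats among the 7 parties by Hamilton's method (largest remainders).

North=1; South=1; East=1; West=6; Central=1; Coastal=1; Highland=7

Standard divisor: 3907 ÷ 18 ≈ 217.056.
Standard quotas: North 0.866, South 1.345, East 0.829, West 6.021, Central 0.838, Coastal 1.225, Highland 6.874.
Lower quotas: North 0, South 1, East 0, West 6, Central 0, Coastal 1, Highland 6 (sum 14, leaving 4 seats).
Remainders in descending order: Highland 0.874, North 0.866, Central 0.838, East 0.829, South 0.345, Coastal 0.225, West 0.021.
Largest remainders: Highland, North, Central, East receive the extra seats.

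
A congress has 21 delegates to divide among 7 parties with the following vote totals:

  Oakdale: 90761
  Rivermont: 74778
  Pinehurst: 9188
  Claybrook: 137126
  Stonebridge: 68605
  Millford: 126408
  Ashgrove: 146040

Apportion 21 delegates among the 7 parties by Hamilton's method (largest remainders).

Oakdale=3; Rivermont=2; Pinehurst=0; Claybrook=5; Stonebridge=2; Millford=4; Ashgrove=5

The standard divisor is 652906/21 ≈ 31090.762.
Standard quotas: Oakdale 2.9192, Rivermont 2.4052, Pinehurst 0.2955, Claybrook 4.4105, Stonebridge 2.2066, Millford 4.0658, Ashgrove 4.6972.
Lower quotas: Oakdale 2, Rivermont 2, Pinehurst 0, Claybrook 4, Stonebridge 2, Millford 4, Ashgrove 4 (sum 18, leaving 3 seats).
Remainders in descending order: Oakdale 0.9192, Ashgrove 0.6972, Claybrook 0.4105, Rivermont 0.4052, Pinehurst 0.2955, Stonebridge 0.2066, Millford 0.0658.
Largest remainders: Oakdale, Ashgrove, Claybrook receive the extra seats.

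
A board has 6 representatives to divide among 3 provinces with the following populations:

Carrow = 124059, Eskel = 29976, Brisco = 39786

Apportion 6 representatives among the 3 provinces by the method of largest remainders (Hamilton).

Carrow 4; Eskel 1; Brisco 1

Standard divisor: 193821 ÷ 6 ≈ 32303.5.
Standard quotas: Carrow 3.8404, Eskel 0.9279, Brisco 1.2316.
Lower quotas: Carrow 3, Eskel 0, Brisco 1 (sum 4, leaving 2 seats).
Remainders in descending order: Eskel 0.9279, Carrow 0.8404, Brisco 0.2316.
The surplus seats go to Eskel, Carrow.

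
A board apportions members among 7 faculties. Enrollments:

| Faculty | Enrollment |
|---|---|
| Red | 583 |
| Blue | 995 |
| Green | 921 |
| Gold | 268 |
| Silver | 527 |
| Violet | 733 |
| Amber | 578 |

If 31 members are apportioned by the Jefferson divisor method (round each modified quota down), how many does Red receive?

Standard divisor 4605/31 ≈ 148.548; standard quotas: Red 3.925, Blue 6.698, Green 6.200, Gold 1.804, Silver 3.548, Violet 4.934, Amber 3.891.
Rounding down gives 3, 6, 6, 1, 3, 4, 3 = 26 seats, so the divisor must be adjusted.
With modified divisor 132.43: modified quotas Red 4.402, Blue 7.513, Green 6.955, Gold 2.024, Silver 3.979, Violet 5.535, Amber 4.365.
Rounding down: Red 4, Blue 7, Green 6, Gold 2, Silver 3, Violet 5, Amber 4 (total 31).
Red receives 4.

4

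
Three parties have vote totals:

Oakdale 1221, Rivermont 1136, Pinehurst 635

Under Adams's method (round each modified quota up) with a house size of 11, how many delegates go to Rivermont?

4

Standard divisor 2992/11 ≈ 272; standard quotas: Oakdale 4.489, Rivermont 4.176, Pinehurst 2.335.
Rounding up gives 5, 5, 3 = 13 seats, so the divisor must be adjusted.
With modified divisor 310: modified quotas Oakdale 3.939, Rivermont 3.665, Pinehurst 2.048.
Rounding up: Oakdale 4, Rivermont 4, Pinehurst 3 (total 11).
Rivermont receives 4.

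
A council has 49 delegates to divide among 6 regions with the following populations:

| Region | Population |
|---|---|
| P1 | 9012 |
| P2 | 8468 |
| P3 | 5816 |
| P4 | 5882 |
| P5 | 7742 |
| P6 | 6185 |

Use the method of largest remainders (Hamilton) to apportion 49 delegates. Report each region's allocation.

Standard divisor: 43105 ÷ 49 ≈ 879.694.
Standard quotas: P1 10.2445, P2 9.6261, P3 6.6114, P4 6.6864, P5 8.8008, P6 7.0309.
Lower quotas: P1 10, P2 9, P3 6, P4 6, P5 8, P6 7 (sum 46, leaving 3 seats).
Remainders in descending order: P5 0.8008, P4 0.6864, P2 0.6261, P3 0.6114, P1 0.2445, P6 0.0309.
Largest remainders: P5, P4, P2 receive the extra seats.

P1: 10, P2: 10, P3: 6, P4: 7, P5: 9, P6: 7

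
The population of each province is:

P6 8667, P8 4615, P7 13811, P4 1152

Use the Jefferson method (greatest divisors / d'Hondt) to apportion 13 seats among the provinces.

Standard divisor 28245/13 ≈ 2172.692; standard quotas: P6 3.989, P8 2.124, P7 6.357, P4 0.530.
Rounding down gives 3, 2, 6, 0 = 11 seats, so the divisor must be adjusted.
With modified divisor 1900: modified quotas P6 4.562, P8 2.429, P7 7.269, P4 0.606.
Rounding down: P6 4, P8 2, P7 7, P4 0 (total 13).

P6=4, P8=2, P7=7, P4=0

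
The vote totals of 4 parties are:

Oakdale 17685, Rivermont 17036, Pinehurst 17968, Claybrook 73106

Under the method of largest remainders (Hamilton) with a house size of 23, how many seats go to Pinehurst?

3

Total 125795; standard divisor 125795/23 ≈ 5469.348.
Standard quotas: Oakdale 3.2335, Rivermont 3.1148, Pinehurst 3.2852, Claybrook 13.3665.
Lower quotas: Oakdale 3, Rivermont 3, Pinehurst 3, Claybrook 13 (sum 22, leaving 1 seat).
Remainders in descending order: Claybrook 0.3665, Pinehurst 0.2852, Oakdale 0.2335, Rivermont 0.1148.
Largest remainder: Claybrook receives the extra seat.
Pinehurst receives 3.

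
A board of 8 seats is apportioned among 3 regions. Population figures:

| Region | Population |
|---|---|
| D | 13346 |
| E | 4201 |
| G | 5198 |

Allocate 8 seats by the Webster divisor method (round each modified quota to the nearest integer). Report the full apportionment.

D: 5; E: 1; G: 2

Standard divisor 22745/8 ≈ 2843.125; standard quotas: D 4.694, E 1.478, G 1.828.
Rounding to the nearest integer gives D 5, E 1, G 2 — total 8, matching the house size, so no adjustment is needed.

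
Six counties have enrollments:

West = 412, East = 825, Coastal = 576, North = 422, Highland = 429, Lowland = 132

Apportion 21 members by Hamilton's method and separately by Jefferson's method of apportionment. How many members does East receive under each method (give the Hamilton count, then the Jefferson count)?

6 and 7

Hamilton: West 3, East 6, Coastal 5, North 3, Highland 3, Lowland 1.
Jefferson: West 3, East 7, Coastal 4, North 3, Highland 3, Lowland 1.
East gets 6 under Hamilton and 7 under Jefferson.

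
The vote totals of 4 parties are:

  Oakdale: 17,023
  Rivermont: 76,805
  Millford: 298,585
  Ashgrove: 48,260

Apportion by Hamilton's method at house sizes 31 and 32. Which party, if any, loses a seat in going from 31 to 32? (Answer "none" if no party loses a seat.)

At 31 seats: Oakdale 1, Rivermont 6, Millford 21, Ashgrove 3.
At 32 seats: Oakdale 1, Rivermont 6, Millford 22, Ashgrove 3.
No party's allocation decreased.

none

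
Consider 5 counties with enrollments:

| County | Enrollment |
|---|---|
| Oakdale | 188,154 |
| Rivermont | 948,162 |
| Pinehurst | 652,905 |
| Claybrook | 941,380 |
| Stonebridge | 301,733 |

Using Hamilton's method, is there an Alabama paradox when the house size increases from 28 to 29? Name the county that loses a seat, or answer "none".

At 28 seats: Oakdale 2, Rivermont 9, Pinehurst 6, Claybrook 8, Stonebridge 3.
At 29 seats: Oakdale 2, Rivermont 9, Pinehurst 6, Claybrook 9, Stonebridge 3.
No county's allocation decreased.

none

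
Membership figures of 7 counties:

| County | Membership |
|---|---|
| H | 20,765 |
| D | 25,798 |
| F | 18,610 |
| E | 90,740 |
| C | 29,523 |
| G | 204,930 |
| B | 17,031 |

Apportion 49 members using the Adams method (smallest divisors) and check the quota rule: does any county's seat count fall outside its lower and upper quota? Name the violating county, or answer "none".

G

Standard quotas: H 2.498, D 3.103, F 2.238, E 10.914, C 3.551, G 24.648, B 2.048.
Adams allocation: H 3, D 3, F 3, E 11, C 4, G 23, B 2.
G has quota 24.648 (lower 24, upper 25) but receives 23 — outside the quota interval.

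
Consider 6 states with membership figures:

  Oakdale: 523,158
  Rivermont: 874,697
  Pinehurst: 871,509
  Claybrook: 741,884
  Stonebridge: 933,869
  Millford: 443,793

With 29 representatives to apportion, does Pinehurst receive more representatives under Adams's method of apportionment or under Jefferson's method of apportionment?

Adams: Oakdale 4, Rivermont 6, Pinehurst 5, Claybrook 5, Stonebridge 6, Millford 3.
Jefferson: Oakdale 3, Rivermont 6, Pinehurst 6, Claybrook 5, Stonebridge 6, Millford 3.
Pinehurst gets 5 under Adams and 6 under Jefferson.

Jefferson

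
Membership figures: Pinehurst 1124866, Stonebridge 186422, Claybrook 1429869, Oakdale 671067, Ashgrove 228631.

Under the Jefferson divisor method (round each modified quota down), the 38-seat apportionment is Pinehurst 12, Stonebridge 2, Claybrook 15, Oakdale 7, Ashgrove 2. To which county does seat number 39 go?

Priority for the next seat is population ÷ (current seats + 1).
Priorities: Pinehurst 86528.154, Stonebridge 62140.667, Claybrook 89366.812, Oakdale 83883.375, Ashgrove 76210.333.
Highest priority: Claybrook.

Claybrook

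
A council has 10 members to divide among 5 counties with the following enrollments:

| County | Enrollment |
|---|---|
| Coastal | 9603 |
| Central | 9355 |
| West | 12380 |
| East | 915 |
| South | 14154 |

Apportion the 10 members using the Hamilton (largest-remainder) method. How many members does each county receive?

Standard divisor: 46407 ÷ 10 ≈ 4640.7.
Standard quotas: Coastal 2.0693, Central 2.0159, West 2.6677, East 0.1972, South 3.0500.
Lower quotas: Coastal 2, Central 2, West 2, East 0, South 3 (sum 9, leaving 1 seat).
Remainders in descending order: West 0.6677, East 0.1972, Coastal 0.0693, South 0.0500, Central 0.0159.
The surplus seat goes to West.

Coastal: 2, Central: 2, West: 3, East: 0, South: 3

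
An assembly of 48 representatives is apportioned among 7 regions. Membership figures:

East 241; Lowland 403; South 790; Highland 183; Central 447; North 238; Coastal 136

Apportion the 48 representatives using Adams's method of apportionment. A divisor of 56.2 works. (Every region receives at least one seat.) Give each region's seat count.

With modified divisor 56.2: modified quotas East 4.288, Lowland 7.171, South 14.057, Highland 3.256, Central 7.954, North 4.235, Coastal 2.420.
Rounding up: East 5, Lowland 8, South 15, Highland 4, Central 8, North 5, Coastal 3 (total 48).

East=5; Lowland=8; South=15; Highland=4; Central=8; North=5; Coastal=3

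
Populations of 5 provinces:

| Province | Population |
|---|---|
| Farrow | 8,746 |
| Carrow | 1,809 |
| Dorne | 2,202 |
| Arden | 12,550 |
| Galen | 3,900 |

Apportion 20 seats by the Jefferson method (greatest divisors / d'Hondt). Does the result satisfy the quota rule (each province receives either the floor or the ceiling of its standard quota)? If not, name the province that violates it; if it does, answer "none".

none

Standard quotas: Farrow 5.989, Carrow 1.239, Dorne 1.508, Arden 8.594, Galen 2.671.
Jefferson allocation: Farrow 6, Carrow 1, Dorne 1, Arden 9, Galen 3.
Every allocation lies between the lower and upper quota.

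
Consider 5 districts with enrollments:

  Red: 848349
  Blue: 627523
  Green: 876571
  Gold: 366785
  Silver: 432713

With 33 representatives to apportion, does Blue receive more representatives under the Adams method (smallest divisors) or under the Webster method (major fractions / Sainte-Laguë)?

Webster

Adams: Red 9, Blue 6, Green 9, Gold 4, Silver 5.
Webster: Red 9, Blue 7, Green 9, Gold 4, Silver 4.
Blue gets 6 under Adams and 7 under Webster.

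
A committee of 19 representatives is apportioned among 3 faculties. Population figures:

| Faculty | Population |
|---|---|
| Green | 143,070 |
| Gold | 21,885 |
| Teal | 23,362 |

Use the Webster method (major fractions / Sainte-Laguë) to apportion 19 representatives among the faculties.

Standard divisor 188317/19 ≈ 9911.421; standard quotas: Green 14.435, Gold 2.208, Teal 2.357.
Rounding to the nearest integer gives 14, 2, 2 = 18 seats, so the divisor must be adjusted.
With modified divisor 9600: modified quotas Green 14.903, Gold 2.280, Teal 2.434.
Rounding to the nearest integer: Green 15, Gold 2, Teal 2 (total 19).

Green 15, Gold 2, Teal 2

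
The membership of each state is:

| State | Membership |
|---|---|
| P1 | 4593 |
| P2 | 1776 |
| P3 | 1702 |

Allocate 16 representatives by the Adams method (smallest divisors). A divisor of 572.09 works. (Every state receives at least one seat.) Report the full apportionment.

P1 9, P2 4, P3 3

With modified divisor 572.09: modified quotas P1 8.028, P2 3.104, P3 2.975.
Rounding up: P1 9, P2 4, P3 3 (total 16).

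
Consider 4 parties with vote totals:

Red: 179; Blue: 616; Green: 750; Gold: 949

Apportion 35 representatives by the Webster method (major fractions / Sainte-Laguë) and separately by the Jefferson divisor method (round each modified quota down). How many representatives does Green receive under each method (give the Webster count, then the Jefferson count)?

Webster: Red 3, Blue 9, Green 10, Gold 13.
Jefferson: Red 2, Blue 9, Green 11, Gold 13.
Green gets 10 under Webster and 11 under Jefferson.

10 and 11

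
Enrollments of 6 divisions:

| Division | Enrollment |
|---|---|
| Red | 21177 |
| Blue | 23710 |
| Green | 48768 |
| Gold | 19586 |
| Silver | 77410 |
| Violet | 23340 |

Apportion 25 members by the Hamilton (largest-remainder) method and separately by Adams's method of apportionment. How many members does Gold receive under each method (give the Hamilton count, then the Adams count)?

Hamilton: Red 2, Blue 3, Green 6, Gold 2, Silver 9, Violet 3.
Adams: Red 3, Blue 3, Green 5, Gold 3, Silver 8, Violet 3.
Gold gets 2 under Hamilton and 3 under Adams.

2 and 3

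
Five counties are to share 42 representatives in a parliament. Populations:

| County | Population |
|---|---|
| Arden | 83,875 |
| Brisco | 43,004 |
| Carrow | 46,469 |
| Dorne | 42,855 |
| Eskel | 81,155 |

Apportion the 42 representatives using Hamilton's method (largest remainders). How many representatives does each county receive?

Arden 12, Brisco 6, Carrow 7, Dorne 6, Eskel 11

The standard divisor is 297358/42 ≈ 7079.952.
Standard quotas: Arden 11.8468, Brisco 6.0741, Carrow 6.5635, Dorne 6.0530, Eskel 11.4626.
Lower quotas: Arden 11, Brisco 6, Carrow 6, Dorne 6, Eskel 11 (sum 40, leaving 2 seats).
Remainders in descending order: Arden 0.8468, Carrow 0.5635, Eskel 0.4626, Brisco 0.0741, Dorne 0.0530.
The surplus seats go to Arden, Carrow.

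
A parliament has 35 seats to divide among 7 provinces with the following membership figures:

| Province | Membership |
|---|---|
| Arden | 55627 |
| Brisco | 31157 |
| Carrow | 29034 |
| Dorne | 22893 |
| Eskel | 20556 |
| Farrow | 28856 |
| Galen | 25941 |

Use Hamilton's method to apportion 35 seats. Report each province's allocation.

Standard divisor: 214064 ÷ 35 ≈ 6116.114.
Standard quotas: Arden 9.0952, Brisco 5.0942, Carrow 4.7471, Dorne 3.7431, Eskel 3.3610, Farrow 4.7180, Galen 4.2414.
Lower quotas: Arden 9, Brisco 5, Carrow 4, Dorne 3, Eskel 3, Farrow 4, Galen 4 (sum 32, leaving 3 seats).
Remainders in descending order: Carrow 0.7471, Dorne 0.7431, Farrow 0.7180, Eskel 0.3610, Galen 0.2414, Arden 0.0952, Brisco 0.0942.
The surplus seats go to Carrow, Dorne, Farrow.

Arden=9, Brisco=5, Carrow=5, Dorne=4, Eskel=3, Farrow=5, Galen=4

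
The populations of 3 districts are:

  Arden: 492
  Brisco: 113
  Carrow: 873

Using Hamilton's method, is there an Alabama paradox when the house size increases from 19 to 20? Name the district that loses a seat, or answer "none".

Brisco

At 19 seats: Arden 6, Brisco 2, Carrow 11.
At 20 seats: Arden 7, Brisco 1, Carrow 12.
Brisco drops from 2 to 1.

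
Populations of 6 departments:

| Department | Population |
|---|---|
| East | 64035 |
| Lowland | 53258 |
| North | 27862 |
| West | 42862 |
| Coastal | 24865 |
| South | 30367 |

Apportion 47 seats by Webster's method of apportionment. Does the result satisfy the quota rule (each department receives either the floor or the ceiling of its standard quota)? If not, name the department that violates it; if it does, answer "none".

none

Standard quotas: East 12.373, Lowland 10.290, North 5.383, West 8.282, Coastal 4.804, South 5.867.
Webster allocation: East 13, Lowland 10, North 5, West 8, Coastal 5, South 6.
Every allocation lies between the lower and upper quota.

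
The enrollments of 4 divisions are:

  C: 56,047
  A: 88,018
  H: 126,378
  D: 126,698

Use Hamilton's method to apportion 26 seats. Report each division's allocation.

C: 4; A: 6; H: 8; D: 8

Standard divisor: 397141 ÷ 26 ≈ 15274.654.
Standard quotas: C 3.6693, A 5.7624, H 8.2737, D 8.2947.
Lower quotas: C 3, A 5, H 8, D 8 (sum 24, leaving 2 seats).
Remainders in descending order: A 0.7624, C 0.6693, D 0.2947, H 0.2737.
Largest remainders: A, C receive the extra seats.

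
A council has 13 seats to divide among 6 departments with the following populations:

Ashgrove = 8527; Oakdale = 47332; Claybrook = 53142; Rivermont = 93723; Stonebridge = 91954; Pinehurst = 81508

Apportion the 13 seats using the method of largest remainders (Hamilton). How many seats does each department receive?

The standard divisor is 376186/13 ≈ 28937.385.
Standard quotas: Ashgrove 0.2947, Oakdale 1.6357, Claybrook 1.8364, Rivermont 3.2388, Stonebridge 3.1777, Pinehurst 2.8167.
Lower quotas: Ashgrove 0, Oakdale 1, Claybrook 1, Rivermont 3, Stonebridge 3, Pinehurst 2 (sum 10, leaving 3 seats).
Remainders in descending order: Claybrook 0.8364, Pinehurst 0.8167, Oakdale 0.6357, Ashgrove 0.2947, Rivermont 0.2388, Stonebridge 0.1777.
The surplus seats go to Claybrook, Pinehurst, Oakdale.

Ashgrove: 0; Oakdale: 2; Claybrook: 2; Rivermont: 3; Stonebridge: 3; Pinehurst: 3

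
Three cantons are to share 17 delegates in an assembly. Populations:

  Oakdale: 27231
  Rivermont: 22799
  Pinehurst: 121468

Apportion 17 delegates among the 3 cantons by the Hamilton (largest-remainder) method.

Oakdale 3, Rivermont 2, Pinehurst 12

Standard divisor: 171498 ÷ 17 ≈ 10088.118.
Standard quotas: Oakdale 2.6993, Rivermont 2.2600, Pinehurst 12.0407.
Lower quotas: Oakdale 2, Rivermont 2, Pinehurst 12 (sum 16, leaving 1 seat).
Remainders in descending order: Oakdale 0.6993, Rivermont 0.2600, Pinehurst 0.0407.
Largest remainder: Oakdale receives the extra seat.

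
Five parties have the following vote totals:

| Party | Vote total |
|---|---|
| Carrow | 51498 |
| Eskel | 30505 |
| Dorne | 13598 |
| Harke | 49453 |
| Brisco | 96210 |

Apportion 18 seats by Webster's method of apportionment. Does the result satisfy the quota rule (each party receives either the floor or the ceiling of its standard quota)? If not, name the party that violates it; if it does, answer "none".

Standard quotas: Carrow 3.842, Eskel 2.276, Dorne 1.015, Harke 3.690, Brisco 7.178.
Webster allocation: Carrow 4, Eskel 2, Dorne 1, Harke 4, Brisco 7.
Every allocation lies between the lower and upper quota.

none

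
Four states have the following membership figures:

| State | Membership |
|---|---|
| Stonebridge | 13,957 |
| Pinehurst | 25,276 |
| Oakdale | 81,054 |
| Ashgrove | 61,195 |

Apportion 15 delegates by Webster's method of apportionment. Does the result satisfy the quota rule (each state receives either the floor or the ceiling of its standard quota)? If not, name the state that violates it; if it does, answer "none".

none

Standard quotas: Stonebridge 1.154, Pinehurst 2.089, Oakdale 6.699, Ashgrove 5.058.
Webster allocation: Stonebridge 1, Pinehurst 2, Oakdale 7, Ashgrove 5.
Every allocation lies between the lower and upper quota.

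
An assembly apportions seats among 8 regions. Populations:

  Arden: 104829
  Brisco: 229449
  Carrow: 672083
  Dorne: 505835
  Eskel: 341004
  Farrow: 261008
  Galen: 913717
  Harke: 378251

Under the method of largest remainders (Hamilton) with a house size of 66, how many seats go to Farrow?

5

The standard divisor is 3406176/66 ≈ 51608.727.
Standard quotas: Arden 2.0312, Brisco 4.4459, Carrow 13.0227, Dorne 9.8013, Eskel 6.6075, Farrow 5.0574, Galen 17.7047, Harke 7.3292.
Lower quotas: Arden 2, Brisco 4, Carrow 13, Dorne 9, Eskel 6, Farrow 5, Galen 17, Harke 7 (sum 63, leaving 3 seats).
Remainders in descending order: Dorne 0.8013, Galen 0.7047, Eskel 0.6075, Brisco 0.4459, Harke 0.3292, Farrow 0.0574, Arden 0.0312, Carrow 0.0227.
Largest remainders: Dorne, Galen, Eskel receive the extra seats.
Farrow receives 5.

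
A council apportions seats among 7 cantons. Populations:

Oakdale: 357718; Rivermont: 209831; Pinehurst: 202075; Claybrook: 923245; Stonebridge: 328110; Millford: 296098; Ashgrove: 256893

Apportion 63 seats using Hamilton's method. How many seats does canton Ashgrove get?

6

The standard divisor is 2573970/63 ≈ 40856.667.
Standard quotas: Oakdale 8.7554, Rivermont 5.1358, Pinehurst 4.9459, Claybrook 22.5972, Stonebridge 8.0308, Millford 7.2472, Ashgrove 6.2877.
Lower quotas: Oakdale 8, Rivermont 5, Pinehurst 4, Claybrook 22, Stonebridge 8, Millford 7, Ashgrove 6 (sum 60, leaving 3 seats).
Remainders in descending order: Pinehurst 0.9459, Oakdale 0.7554, Claybrook 0.5972, Ashgrove 0.2877, Millford 0.2472, Rivermont 0.1358, Stonebridge 0.0308.
Largest remainders: Pinehurst, Oakdale, Claybrook receive the extra seats.
Ashgrove receives 6.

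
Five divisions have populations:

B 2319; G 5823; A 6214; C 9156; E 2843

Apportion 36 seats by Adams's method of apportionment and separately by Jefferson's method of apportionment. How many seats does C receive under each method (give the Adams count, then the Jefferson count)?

12 and 13

Adams: B 3, G 8, A 9, C 12, E 4.
Jefferson: B 3, G 8, A 8, C 13, E 4.
C gets 12 under Adams and 13 under Jefferson.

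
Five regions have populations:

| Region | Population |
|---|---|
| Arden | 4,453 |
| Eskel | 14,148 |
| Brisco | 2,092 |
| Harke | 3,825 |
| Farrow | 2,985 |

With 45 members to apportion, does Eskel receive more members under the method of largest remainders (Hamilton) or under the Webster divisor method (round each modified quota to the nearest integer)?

Hamilton: Arden 7, Eskel 23, Brisco 4, Harke 6, Farrow 5.
Webster: Arden 7, Eskel 24, Brisco 3, Harke 6, Farrow 5.
Eskel gets 23 under Hamilton and 24 under Webster.

Webster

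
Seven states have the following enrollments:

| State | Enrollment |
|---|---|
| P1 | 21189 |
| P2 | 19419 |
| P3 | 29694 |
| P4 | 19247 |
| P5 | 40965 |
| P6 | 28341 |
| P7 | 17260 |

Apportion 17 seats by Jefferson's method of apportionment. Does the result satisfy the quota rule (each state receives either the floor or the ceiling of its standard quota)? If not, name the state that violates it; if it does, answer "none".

none

Standard quotas: P1 2.045, P2 1.874, P3 2.866, P4 1.858, P5 3.954, P6 2.736, P7 1.666.
Jefferson allocation: P1 2, P2 2, P3 3, P4 2, P5 4, P6 3, P7 1.
Every allocation lies between the lower and upper quota.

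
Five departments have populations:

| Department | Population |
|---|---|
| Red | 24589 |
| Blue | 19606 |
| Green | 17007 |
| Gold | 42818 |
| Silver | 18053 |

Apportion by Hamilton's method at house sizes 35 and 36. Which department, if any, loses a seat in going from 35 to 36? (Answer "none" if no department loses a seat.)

none

At 35 seats: Red 7, Blue 6, Green 5, Gold 12, Silver 5.
At 36 seats: Red 7, Blue 6, Green 5, Gold 13, Silver 5.
No department's allocation decreased.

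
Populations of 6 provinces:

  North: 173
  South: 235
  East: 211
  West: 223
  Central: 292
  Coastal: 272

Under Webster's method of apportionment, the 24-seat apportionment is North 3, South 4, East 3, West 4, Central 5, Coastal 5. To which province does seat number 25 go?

East

Priority for the next seat is population ÷ (current seats + 0.5).
Priorities: North 49.429, South 52.222, East 60.286, West 49.556, Central 53.091, Coastal 49.455.
Highest priority: East.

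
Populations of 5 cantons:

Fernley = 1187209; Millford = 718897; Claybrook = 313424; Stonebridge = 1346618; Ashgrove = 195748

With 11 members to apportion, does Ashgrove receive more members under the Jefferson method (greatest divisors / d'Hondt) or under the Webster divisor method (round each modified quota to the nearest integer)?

Webster

Jefferson: Fernley 4, Millford 2, Claybrook 1, Stonebridge 4, Ashgrove 0.
Webster: Fernley 3, Millford 2, Claybrook 1, Stonebridge 4, Ashgrove 1.
Ashgrove gets 0 under Jefferson and 1 under Webster.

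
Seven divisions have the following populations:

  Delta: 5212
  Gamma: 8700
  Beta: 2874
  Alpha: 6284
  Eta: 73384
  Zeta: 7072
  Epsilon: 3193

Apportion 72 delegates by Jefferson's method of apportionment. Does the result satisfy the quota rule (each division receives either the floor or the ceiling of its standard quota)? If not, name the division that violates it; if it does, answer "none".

Standard quotas: Delta 3.516, Gamma 5.870, Beta 1.939, Alpha 4.240, Eta 49.510, Zeta 4.771, Epsilon 2.154.
Jefferson allocation: Delta 3, Gamma 6, Beta 2, Alpha 4, Eta 51, Zeta 4, Epsilon 2.
Eta has quota 49.510 (lower 49, upper 50) but receives 51 — outside the quota interval.

Eta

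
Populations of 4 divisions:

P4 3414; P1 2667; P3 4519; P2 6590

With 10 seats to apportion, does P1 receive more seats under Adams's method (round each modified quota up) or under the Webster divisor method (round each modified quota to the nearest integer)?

Adams: P4 2, P1 2, P3 3, P2 3.
Webster: P4 2, P1 1, P3 3, P2 4.
P1 gets 2 under Adams and 1 under Webster.

Adams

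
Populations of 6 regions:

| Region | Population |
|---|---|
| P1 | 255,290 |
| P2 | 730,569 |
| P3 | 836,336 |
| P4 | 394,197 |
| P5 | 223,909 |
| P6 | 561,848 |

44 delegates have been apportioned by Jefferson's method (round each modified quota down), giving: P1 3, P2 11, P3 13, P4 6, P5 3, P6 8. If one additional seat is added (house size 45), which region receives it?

Priority for the next seat is population ÷ (current seats + 1).
Priorities: P1 63822.500, P2 60880.750, P3 59738.286, P4 56313.857, P5 55977.250, P6 62427.556.
Highest priority: P1.

P1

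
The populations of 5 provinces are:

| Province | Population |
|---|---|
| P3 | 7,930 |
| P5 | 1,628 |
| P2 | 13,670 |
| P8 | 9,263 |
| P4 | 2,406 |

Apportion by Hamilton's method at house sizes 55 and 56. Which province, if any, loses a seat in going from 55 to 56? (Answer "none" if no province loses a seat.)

At 55 seats: P3 12, P5 3, P2 21, P8 15, P4 4.
At 56 seats: P3 13, P5 2, P2 22, P8 15, P4 4.
P5 drops from 3 to 2.

P5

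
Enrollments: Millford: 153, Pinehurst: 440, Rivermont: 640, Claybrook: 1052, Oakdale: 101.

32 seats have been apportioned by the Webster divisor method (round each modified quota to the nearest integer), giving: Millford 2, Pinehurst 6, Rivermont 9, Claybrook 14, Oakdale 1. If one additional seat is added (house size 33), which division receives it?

Priority for the next seat is population ÷ (current seats + 0.5).
Priorities: Millford 61.200, Pinehurst 67.692, Rivermont 67.368, Claybrook 72.552, Oakdale 67.333.
Highest priority: Claybrook.

Claybrook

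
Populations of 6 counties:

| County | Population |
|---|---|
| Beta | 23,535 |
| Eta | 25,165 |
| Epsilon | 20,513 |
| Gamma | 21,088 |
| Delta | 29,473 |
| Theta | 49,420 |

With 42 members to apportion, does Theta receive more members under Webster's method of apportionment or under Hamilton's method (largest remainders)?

Webster

Webster: Beta 6, Eta 6, Epsilon 5, Gamma 5, Delta 7, Theta 13.
Hamilton: Beta 6, Eta 6, Epsilon 5, Gamma 5, Delta 8, Theta 12.
Theta gets 13 under Webster and 12 under Hamilton.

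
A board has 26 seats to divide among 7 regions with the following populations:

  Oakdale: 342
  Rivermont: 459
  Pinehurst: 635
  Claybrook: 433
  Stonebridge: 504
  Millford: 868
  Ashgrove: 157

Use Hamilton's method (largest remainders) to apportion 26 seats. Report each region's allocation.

Total 3398; standard divisor 3398/26 ≈ 130.692.
Standard quotas: Oakdale 2.617, Rivermont 3.512, Pinehurst 4.859, Claybrook 3.313, Stonebridge 3.856, Millford 6.642, Ashgrove 1.201.
Lower quotas: Oakdale 2, Rivermont 3, Pinehurst 4, Claybrook 3, Stonebridge 3, Millford 6, Ashgrove 1 (sum 22, leaving 4 seats).
Remainders in descending order: Pinehurst 0.859, Stonebridge 0.856, Millford 0.642, Oakdale 0.617, Rivermont 0.512, Claybrook 0.313, Ashgrove 0.201.
Largest remainders: Pinehurst, Stonebridge, Millford, Oakdale receive the extra seats.

Oakdale: 3, Rivermont: 3, Pinehurst: 5, Claybrook: 3, Stonebridge: 4, Millford: 7, Ashgrove: 1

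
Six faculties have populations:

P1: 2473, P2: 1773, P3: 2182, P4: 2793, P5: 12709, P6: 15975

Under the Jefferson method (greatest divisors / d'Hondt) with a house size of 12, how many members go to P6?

Standard divisor 37905/12 ≈ 3158.75; standard quotas: P1 0.783, P2 0.561, P3 0.691, P4 0.884, P5 4.023, P6 5.057.
Rounding down gives 0, 0, 0, 0, 4, 5 = 9 seats, so the divisor must be adjusted.
With modified divisor 2528.04: modified quotas P1 0.978, P2 0.701, P3 0.863, P4 1.105, P5 5.027, P6 6.319.
Rounding down: P1 0, P2 0, P3 0, P4 1, P5 5, P6 6 (total 12).
P6 receives 6.

6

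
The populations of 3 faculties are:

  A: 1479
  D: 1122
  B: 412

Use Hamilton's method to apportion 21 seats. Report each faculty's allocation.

Standard divisor: 3013 ÷ 21 ≈ 143.476.
Standard quotas: A 10.308, D 7.820, B 2.872.
Lower quotas: A 10, D 7, B 2 (sum 19, leaving 2 seats).
Remainders in descending order: B 0.872, D 0.820, A 0.308.
The surplus seats go to B, D.

A 10, D 8, B 3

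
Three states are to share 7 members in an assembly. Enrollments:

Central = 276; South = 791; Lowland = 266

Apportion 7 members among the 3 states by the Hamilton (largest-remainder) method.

Total 1333; standard divisor 1333/7 ≈ 190.429.
Standard quotas: Central 1.449, South 4.154, Lowland 1.397.
Lower quotas: Central 1, South 4, Lowland 1 (sum 6, leaving 1 seat).
Remainders in descending order: Central 0.449, Lowland 0.397, South 0.154.
The surplus seat goes to Central.

Central 2, South 4, Lowland 1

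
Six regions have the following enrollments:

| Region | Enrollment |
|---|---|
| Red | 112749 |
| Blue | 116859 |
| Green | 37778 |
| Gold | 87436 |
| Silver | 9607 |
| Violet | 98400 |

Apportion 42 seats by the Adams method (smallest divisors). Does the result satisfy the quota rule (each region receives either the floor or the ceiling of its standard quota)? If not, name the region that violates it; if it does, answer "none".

Standard quotas: Red 10.232, Blue 10.605, Green 3.428, Gold 7.934, Silver 0.872, Violet 8.929.
Adams allocation: Red 10, Blue 10, Green 4, Gold 8, Silver 1, Violet 9.
Every allocation lies between the lower and upper quota.

none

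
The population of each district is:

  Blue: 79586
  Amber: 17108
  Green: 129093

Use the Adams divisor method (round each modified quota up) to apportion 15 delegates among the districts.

Blue=5, Amber=2, Green=8

Standard divisor 225787/15 ≈ 15052.467; standard quotas: Blue 5.287, Amber 1.137, Green 8.576.
Rounding up gives 6, 2, 9 = 17 seats, so the divisor must be adjusted.
With modified divisor 16600: modified quotas Blue 4.794, Amber 1.031, Green 7.777.
Rounding up: Blue 5, Amber 2, Green 8 (total 15).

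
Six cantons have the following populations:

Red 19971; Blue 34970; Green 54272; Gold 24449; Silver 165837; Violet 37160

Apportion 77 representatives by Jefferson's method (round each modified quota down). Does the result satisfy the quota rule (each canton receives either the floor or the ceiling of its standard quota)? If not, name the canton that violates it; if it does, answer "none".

Standard quotas: Red 4.568, Blue 7.998, Green 12.413, Gold 5.592, Silver 37.930, Violet 8.499.
Jefferson allocation: Red 4, Blue 8, Green 13, Gold 5, Silver 39, Violet 8.
Silver has quota 37.930 (lower 37, upper 38) but receives 39 — outside the quota interval.

Silver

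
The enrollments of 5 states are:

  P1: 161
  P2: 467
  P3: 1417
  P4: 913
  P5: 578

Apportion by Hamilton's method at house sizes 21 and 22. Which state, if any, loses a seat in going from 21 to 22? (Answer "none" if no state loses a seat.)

P5

At 21 seats: P1 1, P2 3, P3 8, P4 5, P5 4.
At 22 seats: P1 1, P2 3, P3 9, P4 6, P5 3.
P5 drops from 4 to 3.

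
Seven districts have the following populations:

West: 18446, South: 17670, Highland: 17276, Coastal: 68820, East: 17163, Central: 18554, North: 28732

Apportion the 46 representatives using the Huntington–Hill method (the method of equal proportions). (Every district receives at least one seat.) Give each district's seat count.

West 5; South 4; Highland 4; Coastal 17; East 4; Central 5; North 7

With divisor 4038: modified quotas West 4.568, South 4.376, Highland 4.278, Coastal 17.043, East 4.250, Central 4.595, North 7.115.
Geometric-mean thresholds: West √(4·5)=4.472, South √(4·5)=4.472, Highland √(4·5)=4.472, Coastal √(17·18)=17.493, East √(4·5)=4.472, Central √(4·5)=4.472, North √(7·8)=7.483.
Each quota rounded against its threshold gives West 5, South 4, Highland 4, Coastal 17, East 4, Central 5, North 7 (total 46).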